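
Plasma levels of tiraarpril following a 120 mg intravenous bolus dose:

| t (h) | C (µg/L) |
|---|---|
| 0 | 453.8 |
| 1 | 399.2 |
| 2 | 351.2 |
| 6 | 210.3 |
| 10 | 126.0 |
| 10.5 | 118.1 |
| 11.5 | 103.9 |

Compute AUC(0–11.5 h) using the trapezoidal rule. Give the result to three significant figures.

Trapezoidal AUC_0→11.5:
  [0→1]: (453.8+399.2)/2 × 1 = 426.5
  [1→2]: (399.2+351.2)/2 × 1 = 375.2
  [2→6]: (351.2+210.3)/2 × 4 = 1123.0
  [6→10]: (210.3+126.0)/2 × 4 = 672.6
  [10→10.5]: (126.0+118.1)/2 × 0.5 = 61.025
  [10.5→11.5]: (118.1+103.9)/2 × 1 = 111.0
  Sum = 2769.325 µg/L·h

AUC = 2770 µg/L·h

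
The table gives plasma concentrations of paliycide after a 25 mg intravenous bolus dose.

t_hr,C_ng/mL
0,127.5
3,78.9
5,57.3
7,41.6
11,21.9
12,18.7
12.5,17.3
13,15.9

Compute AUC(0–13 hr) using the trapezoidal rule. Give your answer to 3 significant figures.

AUC = 709 ng/mL·hr

Trapezoidal AUC_0→13:
  [0→3]: (127.5+78.9)/2 × 3 = 309.6
  [3→5]: (78.9+57.3)/2 × 2 = 136.2
  [5→7]: (57.3+41.6)/2 × 2 = 98.9
  [7→11]: (41.6+21.9)/2 × 4 = 127.0
  [11→12]: (21.9+18.7)/2 × 1 = 20.3
  [12→12.5]: (18.7+17.3)/2 × 0.5 = 9.0
  [12.5→13]: (17.3+15.9)/2 × 0.5 = 8.3
  Sum = 709.3 ng/mL·hr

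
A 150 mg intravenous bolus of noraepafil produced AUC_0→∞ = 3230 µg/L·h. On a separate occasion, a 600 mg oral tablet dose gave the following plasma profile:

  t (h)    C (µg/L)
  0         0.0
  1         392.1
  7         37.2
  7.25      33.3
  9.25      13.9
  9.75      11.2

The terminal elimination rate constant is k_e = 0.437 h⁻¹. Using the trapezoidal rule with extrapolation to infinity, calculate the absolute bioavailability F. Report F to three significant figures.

Trapezoidal AUC_0→9.75 (oral tablet):
  [0→1]: (0.0+392.1)/2 × 1 = 196.05
  [1→7]: (392.1+37.2)/2 × 6 = 1287.9
  [7→7.25]: (37.2+33.3)/2 × 0.25 = 8.8125
  [7.25→9.25]: (33.3+13.9)/2 × 2 = 47.2
  [9.25→9.75]: (13.9+11.2)/2 × 0.5 = 6.275
  Sum = 1546.2375 µg/L·h
Tail: C_last/k_e = 11.2/0.437 = 25.629
AUC_0→∞ (oral tablet) = 1546.2375 + 25.629 = 1571.8665 µg/L·h
F = (AUC_ev/D_ev)/(AUC_iv/D_iv) = (1571.8665/600)/(3230/150) = 2.6197775/21.5333 = 0.1217

F = 0.122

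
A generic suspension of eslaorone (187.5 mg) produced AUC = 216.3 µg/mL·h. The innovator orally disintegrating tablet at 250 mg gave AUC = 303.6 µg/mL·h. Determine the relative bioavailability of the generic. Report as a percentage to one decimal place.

F_rel = 95.0%

F_rel = (AUC_test/D_test) / (AUC_ref/D_ref)
      = (216.3/187.5) / (303.6/250)
      = 1.1536 / 1.2144 = 0.9499 = 94.99%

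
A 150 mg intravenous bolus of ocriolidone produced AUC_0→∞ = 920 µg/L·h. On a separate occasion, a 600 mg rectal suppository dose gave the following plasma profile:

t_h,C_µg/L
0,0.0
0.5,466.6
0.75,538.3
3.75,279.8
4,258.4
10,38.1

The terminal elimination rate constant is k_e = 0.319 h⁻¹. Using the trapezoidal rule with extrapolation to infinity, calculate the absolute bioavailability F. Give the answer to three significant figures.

F = 0.692

Trapezoidal AUC_0→10 (rectal suppository):
  [0→0.5]: (0.0+466.6)/2 × 0.5 = 116.65
  [0.5→0.75]: (466.6+538.3)/2 × 0.25 = 125.6125
  [0.75→3.75]: (538.3+279.8)/2 × 3 = 1227.15
  [3.75→4]: (279.8+258.4)/2 × 0.25 = 67.275
  [4→10]: (258.4+38.1)/2 × 6 = 889.5
  Sum = 2426.1875 µg/L·h
Tail: C_last/k_e = 38.1/0.319 = 119.436
AUC_0→∞ (rectal suppository) = 2426.1875 + 119.436 = 2545.6235 µg/L·h
F = (AUC_ev/D_ev)/(AUC_iv/D_iv) = (2545.6235/600)/(920/150) = 4.24271/6.13333 = 0.6917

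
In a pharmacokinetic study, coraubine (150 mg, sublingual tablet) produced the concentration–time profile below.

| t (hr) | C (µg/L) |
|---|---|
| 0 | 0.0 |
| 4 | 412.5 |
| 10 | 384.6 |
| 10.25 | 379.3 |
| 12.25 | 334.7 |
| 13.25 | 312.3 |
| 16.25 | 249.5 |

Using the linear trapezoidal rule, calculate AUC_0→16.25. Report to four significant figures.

AUC = 5192 µg/L·hr

Trapezoidal AUC_0→16.25:
  [0→4]: (0.0+412.5)/2 × 4 = 825.0
  [4→10]: (412.5+384.6)/2 × 6 = 2391.3
  [10→10.25]: (384.6+379.3)/2 × 0.25 = 95.4875
  [10.25→12.25]: (379.3+334.7)/2 × 2 = 714.0
  [12.25→13.25]: (334.7+312.3)/2 × 1 = 323.5
  [13.25→16.25]: (312.3+249.5)/2 × 3 = 842.7
  Sum = 5191.9875 µg/L·hr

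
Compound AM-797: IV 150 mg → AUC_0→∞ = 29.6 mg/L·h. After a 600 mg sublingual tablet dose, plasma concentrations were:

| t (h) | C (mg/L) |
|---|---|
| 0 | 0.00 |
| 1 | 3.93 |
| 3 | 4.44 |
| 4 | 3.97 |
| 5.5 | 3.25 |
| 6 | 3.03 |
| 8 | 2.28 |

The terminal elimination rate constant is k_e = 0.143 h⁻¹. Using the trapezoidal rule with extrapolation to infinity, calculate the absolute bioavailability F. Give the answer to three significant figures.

F = 0.361

Trapezoidal AUC_0→8 (sublingual tablet):
  [0→1]: (0.00+3.93)/2 × 1 = 1.965
  [1→3]: (3.93+4.44)/2 × 2 = 8.37
  [3→4]: (4.44+3.97)/2 × 1 = 4.205
  [4→5.5]: (3.97+3.25)/2 × 1.5 = 5.415
  [5.5→6]: (3.25+3.03)/2 × 0.5 = 1.57
  [6→8]: (3.03+2.28)/2 × 2 = 5.31
  Sum = 26.835 mg/L·h
Tail: C_last/k_e = 2.28/0.143 = 15.944
AUC_0→∞ (sublingual tablet) = 26.835 + 15.944 = 42.779 mg/L·h
F = (AUC_ev/D_ev)/(AUC_iv/D_iv) = (42.779/600)/(29.6/150) = 0.0712983/0.197333 = 0.3613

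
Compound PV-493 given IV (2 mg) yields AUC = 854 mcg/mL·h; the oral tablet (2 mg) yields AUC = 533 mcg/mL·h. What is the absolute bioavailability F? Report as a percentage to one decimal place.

F = (AUC_ev / D_ev) / (AUC_iv / D_iv)
  = (533/2) / (854/2)
  = 266.5 / 427 = 0.6241
  = 62.41%

F = 62.4%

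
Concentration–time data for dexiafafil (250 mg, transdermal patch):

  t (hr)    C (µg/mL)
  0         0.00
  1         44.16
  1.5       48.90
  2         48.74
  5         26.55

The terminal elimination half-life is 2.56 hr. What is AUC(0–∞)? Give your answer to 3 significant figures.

AUC = 281 µg/mL·hr

Trapezoidal AUC_0→5:
  [0→1]: (0.00+44.16)/2 × 1 = 22.08
  [1→1.5]: (44.16+48.90)/2 × 0.5 = 23.265
  [1.5→2]: (48.90+48.74)/2 × 0.5 = 24.41
  [2→5]: (48.74+26.55)/2 × 3 = 112.935
  Sum = 182.69 µg/mL·hr
k_e = ln2 / t½ = 0.693147 / 2.56 = 0.2708 hr^-1
Extrapolated tail: C_last / k_e = 26.55 / 0.2708 = 98.043
AUC_0→∞ = 182.69 + 98.043 = 280.733 µg/mL·hr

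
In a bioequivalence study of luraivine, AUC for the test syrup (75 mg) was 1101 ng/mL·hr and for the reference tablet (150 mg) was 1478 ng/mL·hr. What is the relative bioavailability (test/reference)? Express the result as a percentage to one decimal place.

F_rel = (AUC_test/D_test) / (AUC_ref/D_ref)
      = (1101/75) / (1478/150)
      = 14.68 / 9.85333 = 1.4899 = 148.99%

F_rel = 149.0%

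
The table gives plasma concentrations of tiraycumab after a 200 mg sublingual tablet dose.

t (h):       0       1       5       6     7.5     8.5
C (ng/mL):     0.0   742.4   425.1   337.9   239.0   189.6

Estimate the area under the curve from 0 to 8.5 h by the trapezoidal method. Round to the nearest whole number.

Trapezoidal AUC_0→8.5:
  [0→1]: (0.0+742.4)/2 × 1 = 371.2
  [1→5]: (742.4+425.1)/2 × 4 = 2335.0
  [5→6]: (425.1+337.9)/2 × 1 = 381.5
  [6→7.5]: (337.9+239.0)/2 × 1.5 = 432.675
  [7.5→8.5]: (239.0+189.6)/2 × 1 = 214.3
  Sum = 3734.675 ng/mL·h

AUC = 3735 ng/mL·h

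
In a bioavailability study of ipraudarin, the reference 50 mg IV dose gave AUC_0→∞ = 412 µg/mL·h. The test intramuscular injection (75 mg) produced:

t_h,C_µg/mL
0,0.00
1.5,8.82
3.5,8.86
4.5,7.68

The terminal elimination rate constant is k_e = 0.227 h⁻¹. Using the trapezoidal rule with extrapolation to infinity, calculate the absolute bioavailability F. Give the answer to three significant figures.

Trapezoidal AUC_0→4.5 (intramuscular injection):
  [0→1.5]: (0.00+8.82)/2 × 1.5 = 6.615
  [1.5→3.5]: (8.82+8.86)/2 × 2 = 17.68
  [3.5→4.5]: (8.86+7.68)/2 × 1 = 8.27
  Sum = 32.565 µg/mL·h
Tail: C_last/k_e = 7.68/0.227 = 33.833
AUC_0→∞ (intramuscular injection) = 32.565 + 33.833 = 66.398 µg/mL·h
F = (AUC_ev/D_ev)/(AUC_iv/D_iv) = (66.398/75)/(412/50) = 0.885307/8.24 = 0.1074

F = 0.107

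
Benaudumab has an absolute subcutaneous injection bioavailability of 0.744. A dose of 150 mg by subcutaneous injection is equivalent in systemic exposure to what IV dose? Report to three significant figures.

D_iv = 112 mg

Systemic exposure from an extravascular dose = F × D_ev, so the equivalent IV dose is F × D_ev.
D_iv = F × D_ev = 0.744 × 150 = 111.6 mg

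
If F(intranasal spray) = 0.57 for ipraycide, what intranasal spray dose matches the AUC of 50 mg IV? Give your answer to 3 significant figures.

D_intranasal = 87.7 mg

For equal systemic exposure: F × D_ev = D_iv
D_ev = D_iv / F = 50 / 0.57 = 87.7193 mg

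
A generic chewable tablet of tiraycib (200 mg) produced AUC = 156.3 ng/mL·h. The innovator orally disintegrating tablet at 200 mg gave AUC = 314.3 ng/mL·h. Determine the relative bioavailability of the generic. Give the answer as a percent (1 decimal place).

F_rel = (AUC_test/D_test) / (AUC_ref/D_ref)
      = (156.3/200) / (314.3/200)
      = 0.7815 / 1.5715 = 0.4973 = 49.73%

F_rel = 49.7%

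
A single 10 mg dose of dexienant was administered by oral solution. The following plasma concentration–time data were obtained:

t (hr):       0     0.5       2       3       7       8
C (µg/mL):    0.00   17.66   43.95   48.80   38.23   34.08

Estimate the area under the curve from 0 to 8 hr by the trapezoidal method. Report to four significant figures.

Trapezoidal AUC_0→8:
  [0→0.5]: (0.00+17.66)/2 × 0.5 = 4.415
  [0.5→2]: (17.66+43.95)/2 × 1.5 = 46.2075
  [2→3]: (43.95+48.80)/2 × 1 = 46.375
  [3→7]: (48.80+38.23)/2 × 4 = 174.06
  [7→8]: (38.23+34.08)/2 × 1 = 36.155
  Sum = 307.2125 µg/mL·hr

AUC = 307.2 µg/mL·hr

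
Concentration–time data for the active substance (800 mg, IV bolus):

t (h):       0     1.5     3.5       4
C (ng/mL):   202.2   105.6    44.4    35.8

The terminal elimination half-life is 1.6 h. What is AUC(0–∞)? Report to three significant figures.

AUC = 484 ng/mL·h

Trapezoidal AUC_0→4:
  [0→1.5]: (202.2+105.6)/2 × 1.5 = 230.85
  [1.5→3.5]: (105.6+44.4)/2 × 2 = 150.0
  [3.5→4]: (44.4+35.8)/2 × 0.5 = 20.05
  Sum = 400.9 ng/mL·h
k_e = ln2 / t½ = 0.693147 / 1.6 = 0.4332 h^-1
Extrapolated tail: C_last / k_e = 35.8 / 0.4332 = 82.641
AUC_0→∞ = 400.9 + 82.641 = 483.541 ng/mL·h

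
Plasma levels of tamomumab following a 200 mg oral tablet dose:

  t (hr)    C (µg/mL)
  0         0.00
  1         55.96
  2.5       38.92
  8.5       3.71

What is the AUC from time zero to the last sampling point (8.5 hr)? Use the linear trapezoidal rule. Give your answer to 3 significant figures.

Trapezoidal AUC_0→8.5:
  [0→1]: (0.00+55.96)/2 × 1 = 27.98
  [1→2.5]: (55.96+38.92)/2 × 1.5 = 71.16
  [2.5→8.5]: (38.92+3.71)/2 × 6 = 127.89
  Sum = 227.03 µg/mL·hr

AUC = 227 µg/mL·hr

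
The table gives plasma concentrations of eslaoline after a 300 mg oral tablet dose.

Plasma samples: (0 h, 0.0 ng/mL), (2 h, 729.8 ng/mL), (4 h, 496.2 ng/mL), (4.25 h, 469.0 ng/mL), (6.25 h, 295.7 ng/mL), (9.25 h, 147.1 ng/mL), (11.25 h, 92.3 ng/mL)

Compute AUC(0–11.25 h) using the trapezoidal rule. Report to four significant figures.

AUC = 3745 ng/mL·h

Trapezoidal AUC_0→11.25:
  [0→2]: (0.0+729.8)/2 × 2 = 729.8
  [2→4]: (729.8+496.2)/2 × 2 = 1226.0
  [4→4.25]: (496.2+469.0)/2 × 0.25 = 120.65
  [4.25→6.25]: (469.0+295.7)/2 × 2 = 764.7
  [6.25→9.25]: (295.7+147.1)/2 × 3 = 664.2
  [9.25→11.25]: (147.1+92.3)/2 × 2 = 239.4
  Sum = 3744.75 ng/mL·h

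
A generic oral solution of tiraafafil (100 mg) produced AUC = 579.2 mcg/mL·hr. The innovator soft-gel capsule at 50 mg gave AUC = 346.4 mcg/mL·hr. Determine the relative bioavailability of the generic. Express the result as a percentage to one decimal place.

F_rel = (AUC_test/D_test) / (AUC_ref/D_ref)
      = (579.2/100) / (346.4/50)
      = 5.792 / 6.928 = 0.8360 = 83.60%

F_rel = 83.6%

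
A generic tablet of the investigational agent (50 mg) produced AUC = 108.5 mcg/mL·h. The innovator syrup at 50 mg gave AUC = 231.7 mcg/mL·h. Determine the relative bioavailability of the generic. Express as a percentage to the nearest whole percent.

F_rel = 47%

F_rel = (AUC_test/D_test) / (AUC_ref/D_ref)
      = (108.5/50) / (231.7/50)
      = 2.17 / 4.634 = 0.4683 = 46.83%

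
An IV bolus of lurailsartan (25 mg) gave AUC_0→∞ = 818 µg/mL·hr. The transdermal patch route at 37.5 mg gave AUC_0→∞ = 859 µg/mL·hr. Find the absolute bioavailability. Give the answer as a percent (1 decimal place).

F = 70.0%

F = (AUC_ev / D_ev) / (AUC_iv / D_iv)
  = (859/37.5) / (818/25)
  = 22.9067 / 32.72 = 0.7001
  = 70.01%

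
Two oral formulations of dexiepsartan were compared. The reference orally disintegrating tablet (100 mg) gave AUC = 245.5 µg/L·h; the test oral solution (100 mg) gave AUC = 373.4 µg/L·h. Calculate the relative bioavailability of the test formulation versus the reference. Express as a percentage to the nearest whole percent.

F_rel = 152%

F_rel = (AUC_test/D_test) / (AUC_ref/D_ref)
      = (373.4/100) / (245.5/100)
      = 3.734 / 2.455 = 1.5210 = 152.10%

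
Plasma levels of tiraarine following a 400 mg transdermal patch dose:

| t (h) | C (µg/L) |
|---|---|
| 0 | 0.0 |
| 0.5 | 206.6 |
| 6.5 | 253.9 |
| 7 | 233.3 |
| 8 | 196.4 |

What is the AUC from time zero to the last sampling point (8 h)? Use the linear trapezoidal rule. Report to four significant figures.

AUC = 1770 µg/L·h

Trapezoidal AUC_0→8:
  [0→0.5]: (0.0+206.6)/2 × 0.5 = 51.65
  [0.5→6.5]: (206.6+253.9)/2 × 6 = 1381.5
  [6.5→7]: (253.9+233.3)/2 × 0.5 = 121.8
  [7→8]: (233.3+196.4)/2 × 1 = 214.85
  Sum = 1769.8 µg/L·h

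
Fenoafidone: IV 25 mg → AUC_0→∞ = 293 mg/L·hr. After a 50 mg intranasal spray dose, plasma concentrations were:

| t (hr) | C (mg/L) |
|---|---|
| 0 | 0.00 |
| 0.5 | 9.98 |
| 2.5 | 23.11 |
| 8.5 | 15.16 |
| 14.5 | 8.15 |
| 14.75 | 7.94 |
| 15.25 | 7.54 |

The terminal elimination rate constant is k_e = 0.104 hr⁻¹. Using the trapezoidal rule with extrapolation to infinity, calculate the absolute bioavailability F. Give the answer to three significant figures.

F = 0.510

Trapezoidal AUC_0→15.25 (intranasal spray):
  [0→0.5]: (0.00+9.98)/2 × 0.5 = 2.495
  [0.5→2.5]: (9.98+23.11)/2 × 2 = 33.09
  [2.5→8.5]: (23.11+15.16)/2 × 6 = 114.81
  [8.5→14.5]: (15.16+8.15)/2 × 6 = 69.93
  [14.5→14.75]: (8.15+7.94)/2 × 0.25 = 2.01125
  [14.75→15.25]: (7.94+7.54)/2 × 0.5 = 3.87
  Sum = 226.20625 mg/L·hr
Tail: C_last/k_e = 7.54/0.104 = 72.500
AUC_0→∞ (intranasal spray) = 226.20625 + 72.500 = 298.70625 mg/L·hr
F = (AUC_ev/D_ev)/(AUC_iv/D_iv) = (298.70625/50)/(293/25) = 5.974125/11.72 = 0.5097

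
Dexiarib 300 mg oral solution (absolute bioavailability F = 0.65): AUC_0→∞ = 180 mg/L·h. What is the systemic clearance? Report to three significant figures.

CL = F × Dose / AUC_0→∞
   = 0.65 × 300 / 180 = 1.08333 L/h

CL = 1.08 L/h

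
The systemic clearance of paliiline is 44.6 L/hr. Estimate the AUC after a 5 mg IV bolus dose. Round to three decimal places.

AUC = 0.112 mg/L·hr

AUC_0→∞ = Dose_iv / CL
        = 5 / 44.6 = 0.112108 mg/L·hr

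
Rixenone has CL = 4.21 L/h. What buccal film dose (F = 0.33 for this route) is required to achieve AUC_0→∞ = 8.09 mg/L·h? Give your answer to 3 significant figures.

Dose = CL × AUC_0→∞ / F
     = 4.21 × 8.09 / 0.33 = 103.209 mg

Dose = 103 mg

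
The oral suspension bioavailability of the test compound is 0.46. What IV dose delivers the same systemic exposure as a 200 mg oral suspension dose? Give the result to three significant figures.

D_iv = 92.0 mg

Systemic exposure from an extravascular dose = F × D_ev, so the equivalent IV dose is F × D_ev.
D_iv = F × D_ev = 0.46 × 200 = 92 mg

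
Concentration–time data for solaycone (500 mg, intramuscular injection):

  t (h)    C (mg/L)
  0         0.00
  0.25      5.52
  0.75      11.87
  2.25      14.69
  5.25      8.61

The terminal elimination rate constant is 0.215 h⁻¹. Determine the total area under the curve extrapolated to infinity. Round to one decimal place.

Trapezoidal AUC_0→5.25:
  [0→0.25]: (0.00+5.52)/2 × 0.25 = 0.69
  [0.25→0.75]: (5.52+11.87)/2 × 0.5 = 4.3475
  [0.75→2.25]: (11.87+14.69)/2 × 1.5 = 19.92
  [2.25→5.25]: (14.69+8.61)/2 × 3 = 34.95
  Sum = 59.9075 mg/L·h
Extrapolated tail: C_last / k_e = 8.61 / 0.215 = 40.047
AUC_0→∞ = 59.9075 + 40.047 = 99.9545 mg/L·h

AUC = 100.0 mg/L·h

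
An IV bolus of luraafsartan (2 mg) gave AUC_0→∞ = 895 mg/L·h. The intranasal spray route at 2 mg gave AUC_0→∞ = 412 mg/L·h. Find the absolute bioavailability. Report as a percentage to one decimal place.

F = 46.0%

F = (AUC_ev / D_ev) / (AUC_iv / D_iv)
  = (412/2) / (895/2)
  = 206 / 447.5 = 0.4603
  = 46.03%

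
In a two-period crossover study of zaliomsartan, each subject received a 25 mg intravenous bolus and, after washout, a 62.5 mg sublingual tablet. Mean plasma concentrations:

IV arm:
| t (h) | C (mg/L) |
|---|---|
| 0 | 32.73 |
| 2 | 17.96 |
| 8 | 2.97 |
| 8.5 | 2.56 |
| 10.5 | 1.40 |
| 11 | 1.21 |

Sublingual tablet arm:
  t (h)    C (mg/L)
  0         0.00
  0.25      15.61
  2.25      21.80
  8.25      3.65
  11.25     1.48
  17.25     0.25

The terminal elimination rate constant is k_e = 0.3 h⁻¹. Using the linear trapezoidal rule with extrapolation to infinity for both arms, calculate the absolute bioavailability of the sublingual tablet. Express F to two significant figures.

F = 0.42

Trapezoidal AUC_0→11 (IV):
  [0→2]: (32.73+17.96)/2 × 2 = 50.69
  [2→8]: (17.96+2.97)/2 × 6 = 62.79
  [8→8.5]: (2.97+2.56)/2 × 0.5 = 1.3825
  [8.5→10.5]: (2.56+1.40)/2 × 2 = 3.96
  [10.5→11]: (1.40+1.21)/2 × 0.5 = 0.6525
  Sum = 119.475 mg/L·h
IV tail: 1.21/0.3 = 4.033; AUC_iv,0→∞ = 119.475 + 4.033 = 123.508 mg/L·h
Trapezoidal AUC_0→17.25 (sublingual tablet):
  [0→0.25]: (0.00+15.61)/2 × 0.25 = 1.95125
  [0.25→2.25]: (15.61+21.80)/2 × 2 = 37.41
  [2.25→8.25]: (21.80+3.65)/2 × 6 = 76.35
  [8.25→11.25]: (3.65+1.48)/2 × 3 = 7.695
  [11.25→17.25]: (1.48+0.25)/2 × 6 = 5.19
  Sum = 128.59625 mg/L·h
sublingual tablet tail: 0.25/0.3 = 0.833; AUC_ev,0→∞ = 128.59625 + 0.833 = 129.42925 mg/L·h
F = (AUC_ev/D_ev)/(AUC_iv/D_iv) = (129.42925/62.5)/(123.508/25) = 2.070868/4.94032 = 0.4192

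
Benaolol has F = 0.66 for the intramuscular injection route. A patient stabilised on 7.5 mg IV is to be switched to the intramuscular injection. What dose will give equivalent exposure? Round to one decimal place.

D_intramuscular = 11.4 mg

For equal systemic exposure: F × D_ev = D_iv
D_ev = D_iv / F = 7.5 / 0.66 = 11.3636 mg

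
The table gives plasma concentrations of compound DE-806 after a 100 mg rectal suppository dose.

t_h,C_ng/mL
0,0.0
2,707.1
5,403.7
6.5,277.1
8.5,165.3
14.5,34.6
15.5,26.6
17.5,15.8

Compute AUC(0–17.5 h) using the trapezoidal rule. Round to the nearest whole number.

Trapezoidal AUC_0→17.5:
  [0→2]: (0.0+707.1)/2 × 2 = 707.1
  [2→5]: (707.1+403.7)/2 × 3 = 1666.2
  [5→6.5]: (403.7+277.1)/2 × 1.5 = 510.6
  [6.5→8.5]: (277.1+165.3)/2 × 2 = 442.4
  [8.5→14.5]: (165.3+34.6)/2 × 6 = 599.7
  [14.5→15.5]: (34.6+26.6)/2 × 1 = 30.6
  [15.5→17.5]: (26.6+15.8)/2 × 2 = 42.4
  Sum = 3999.0 ng/mL·h

AUC = 3999 ng/mL·h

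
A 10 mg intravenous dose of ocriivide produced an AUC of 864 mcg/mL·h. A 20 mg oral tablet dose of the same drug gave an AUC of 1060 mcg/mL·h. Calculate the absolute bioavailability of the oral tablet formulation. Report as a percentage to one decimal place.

F = 61.3%

F = (AUC_ev / D_ev) / (AUC_iv / D_iv)
  = (1060/20) / (864/10)
  = 53 / 86.4 = 0.6134
  = 61.34%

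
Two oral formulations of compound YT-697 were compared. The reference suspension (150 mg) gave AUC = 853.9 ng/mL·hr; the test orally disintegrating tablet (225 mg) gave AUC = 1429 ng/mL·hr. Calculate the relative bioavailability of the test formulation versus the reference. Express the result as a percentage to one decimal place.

F_rel = (AUC_test/D_test) / (AUC_ref/D_ref)
      = (1429/225) / (853.9/150)
      = 6.35111 / 5.69267 = 1.1157 = 111.57%

F_rel = 111.6%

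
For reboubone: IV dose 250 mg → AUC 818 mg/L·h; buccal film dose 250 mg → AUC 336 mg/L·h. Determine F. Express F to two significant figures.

F = (AUC_ev / D_ev) / (AUC_iv / D_iv)
  = (336/250) / (818/250)
  = 1.344 / 3.272 = 0.4108

F = 0.41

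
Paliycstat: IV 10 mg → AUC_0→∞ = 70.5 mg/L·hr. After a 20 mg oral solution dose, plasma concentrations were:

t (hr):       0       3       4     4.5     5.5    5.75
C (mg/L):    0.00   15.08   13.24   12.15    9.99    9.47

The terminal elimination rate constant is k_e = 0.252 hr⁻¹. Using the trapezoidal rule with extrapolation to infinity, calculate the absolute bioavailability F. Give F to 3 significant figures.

F = 0.668

Trapezoidal AUC_0→5.75 (oral solution):
  [0→3]: (0.00+15.08)/2 × 3 = 22.62
  [3→4]: (15.08+13.24)/2 × 1 = 14.16
  [4→4.5]: (13.24+12.15)/2 × 0.5 = 6.3475
  [4.5→5.5]: (12.15+9.99)/2 × 1 = 11.07
  [5.5→5.75]: (9.99+9.47)/2 × 0.25 = 2.4325
  Sum = 56.63 mg/L·hr
Tail: C_last/k_e = 9.47/0.252 = 37.579
AUC_0→∞ (oral solution) = 56.63 + 37.579 = 94.209 mg/L·hr
F = (AUC_ev/D_ev)/(AUC_iv/D_iv) = (94.209/20)/(70.5/10) = 4.71045/7.05 = 0.6681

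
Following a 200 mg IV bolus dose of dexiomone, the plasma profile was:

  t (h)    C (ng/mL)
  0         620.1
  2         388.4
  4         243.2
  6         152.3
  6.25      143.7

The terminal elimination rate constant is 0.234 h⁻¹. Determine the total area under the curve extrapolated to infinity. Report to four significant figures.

Trapezoidal AUC_0→6.25:
  [0→2]: (620.1+388.4)/2 × 2 = 1008.5
  [2→4]: (388.4+243.2)/2 × 2 = 631.6
  [4→6]: (243.2+152.3)/2 × 2 = 395.5
  [6→6.25]: (152.3+143.7)/2 × 0.25 = 37.0
  Sum = 2072.6 ng/mL·h
Extrapolated tail: C_last / k_e = 143.7 / 0.234 = 614.103
AUC_0→∞ = 2072.6 + 614.103 = 2686.703 ng/mL·h

AUC = 2687 ng/mL·h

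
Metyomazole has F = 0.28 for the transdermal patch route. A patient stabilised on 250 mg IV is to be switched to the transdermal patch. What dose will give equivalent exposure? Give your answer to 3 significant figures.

For equal systemic exposure: F × D_ev = D_iv
D_ev = D_iv / F = 250 / 0.28 = 892.857 mg

D_transdermal = 893 mg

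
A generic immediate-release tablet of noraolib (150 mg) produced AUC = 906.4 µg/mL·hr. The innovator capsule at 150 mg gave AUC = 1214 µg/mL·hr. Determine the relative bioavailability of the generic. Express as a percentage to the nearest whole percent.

F_rel = 75%

F_rel = (AUC_test/D_test) / (AUC_ref/D_ref)
      = (906.4/150) / (1214/150)
      = 6.04267 / 8.09333 = 0.7466 = 74.66%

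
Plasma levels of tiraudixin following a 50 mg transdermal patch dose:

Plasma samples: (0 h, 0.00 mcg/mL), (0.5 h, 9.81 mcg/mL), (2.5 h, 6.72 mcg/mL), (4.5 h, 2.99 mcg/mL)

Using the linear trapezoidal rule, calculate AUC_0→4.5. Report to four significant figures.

AUC = 28.69 mcg/mL·h

Trapezoidal AUC_0→4.5:
  [0→0.5]: (0.00+9.81)/2 × 0.5 = 2.4525
  [0.5→2.5]: (9.81+6.72)/2 × 2 = 16.53
  [2.5→4.5]: (6.72+2.99)/2 × 2 = 9.71
  Sum = 28.6925 mcg/mL·h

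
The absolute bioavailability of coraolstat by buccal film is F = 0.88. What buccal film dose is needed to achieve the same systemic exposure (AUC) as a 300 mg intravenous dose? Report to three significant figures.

For equal systemic exposure: F × D_ev = D_iv
D_ev = D_iv / F = 300 / 0.88 = 340.909 mg

D_buccal = 341 mg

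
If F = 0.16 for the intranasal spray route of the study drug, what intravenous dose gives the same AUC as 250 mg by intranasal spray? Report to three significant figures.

D_iv = 40.0 mg

Systemic exposure from an extravascular dose = F × D_ev, so the equivalent IV dose is F × D_ev.
D_iv = F × D_ev = 0.16 × 250 = 40 mg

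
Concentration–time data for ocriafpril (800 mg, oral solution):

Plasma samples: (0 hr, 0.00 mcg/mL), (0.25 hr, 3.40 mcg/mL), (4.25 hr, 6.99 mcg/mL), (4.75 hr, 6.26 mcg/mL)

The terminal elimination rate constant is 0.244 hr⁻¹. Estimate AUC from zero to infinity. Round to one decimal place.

Trapezoidal AUC_0→4.75:
  [0→0.25]: (0.00+3.40)/2 × 0.25 = 0.425
  [0.25→4.25]: (3.40+6.99)/2 × 4 = 20.78
  [4.25→4.75]: (6.99+6.26)/2 × 0.5 = 3.3125
  Sum = 24.5175 mcg/mL·hr
Extrapolated tail: C_last / k_e = 6.26 / 0.244 = 25.656
AUC_0→∞ = 24.5175 + 25.656 = 50.1735 mcg/mL·hr

AUC = 50.2 mcg/mL·hr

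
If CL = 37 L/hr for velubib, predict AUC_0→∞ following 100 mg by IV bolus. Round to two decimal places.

AUC = 2.70 mg/L·hr

AUC_0→∞ = Dose_iv / CL
        = 100 / 37 = 2.7027 mg/L·hr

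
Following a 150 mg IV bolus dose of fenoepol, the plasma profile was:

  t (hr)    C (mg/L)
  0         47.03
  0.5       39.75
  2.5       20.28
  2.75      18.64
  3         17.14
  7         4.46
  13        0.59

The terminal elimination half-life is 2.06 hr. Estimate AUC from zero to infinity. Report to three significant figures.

Trapezoidal AUC_0→13:
  [0→0.5]: (47.03+39.75)/2 × 0.5 = 21.695
  [0.5→2.5]: (39.75+20.28)/2 × 2 = 60.03
  [2.5→2.75]: (20.28+18.64)/2 × 0.25 = 4.865
  [2.75→3]: (18.64+17.14)/2 × 0.25 = 4.4725
  [3→7]: (17.14+4.46)/2 × 4 = 43.2
  [7→13]: (4.46+0.59)/2 × 6 = 15.15
  Sum = 149.4125 mg/L·hr
k_e = ln2 / t½ = 0.693147 / 2.06 = 0.3365 hr^-1
Extrapolated tail: C_last / k_e = 0.59 / 0.3365 = 1.753
AUC_0→∞ = 149.4125 + 1.753 = 151.1655 mg/L·hr

AUC = 151 mg/L·hr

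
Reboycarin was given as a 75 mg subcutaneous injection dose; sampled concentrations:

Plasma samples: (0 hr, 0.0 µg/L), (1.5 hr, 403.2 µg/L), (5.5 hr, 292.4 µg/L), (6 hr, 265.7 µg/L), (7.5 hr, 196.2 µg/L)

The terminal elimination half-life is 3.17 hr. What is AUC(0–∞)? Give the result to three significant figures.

Trapezoidal AUC_0→7.5:
  [0→1.5]: (0.0+403.2)/2 × 1.5 = 302.4
  [1.5→5.5]: (403.2+292.4)/2 × 4 = 1391.2
  [5.5→6]: (292.4+265.7)/2 × 0.5 = 139.525
  [6→7.5]: (265.7+196.2)/2 × 1.5 = 346.425
  Sum = 2179.55 µg/L·hr
k_e = ln2 / t½ = 0.693147 / 3.17 = 0.2187 hr^-1
Extrapolated tail: C_last / k_e = 196.2 / 0.2187 = 897.119
AUC_0→∞ = 2179.55 + 897.119 = 3076.669 µg/L·hr

AUC = 3080 µg/L·hr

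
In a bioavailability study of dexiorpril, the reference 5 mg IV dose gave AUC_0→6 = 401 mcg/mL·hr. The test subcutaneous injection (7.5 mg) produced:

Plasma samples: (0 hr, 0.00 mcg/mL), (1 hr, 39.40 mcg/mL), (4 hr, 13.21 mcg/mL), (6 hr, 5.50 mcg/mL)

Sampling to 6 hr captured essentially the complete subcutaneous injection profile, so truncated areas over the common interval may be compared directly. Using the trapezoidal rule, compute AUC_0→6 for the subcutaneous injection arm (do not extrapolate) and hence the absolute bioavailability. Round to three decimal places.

Trapezoidal AUC_0→6 (subcutaneous injection):
  [0→1]: (0.00+39.40)/2 × 1 = 19.7
  [1→4]: (39.40+13.21)/2 × 3 = 78.915
  [4→6]: (13.21+5.50)/2 × 2 = 18.71
  Sum = 117.325 mcg/mL·hr
F = (AUC_ev/D_ev)/(AUC_iv/D_iv) = (117.325/7.5)/(401/5) = 15.6433/80.2 = 0.1951

F = 0.195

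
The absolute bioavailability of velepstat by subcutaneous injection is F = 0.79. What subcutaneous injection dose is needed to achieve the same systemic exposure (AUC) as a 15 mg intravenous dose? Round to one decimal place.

D_subcutaneous = 19.0 mg

For equal systemic exposure: F × D_ev = D_iv
D_ev = D_iv / F = 15 / 0.79 = 18.9873 mg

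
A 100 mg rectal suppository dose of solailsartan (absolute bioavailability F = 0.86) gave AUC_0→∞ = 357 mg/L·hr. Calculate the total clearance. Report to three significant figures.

CL = 0.241 L/hr

CL = F × Dose / AUC_0→∞
   = 0.86 × 100 / 357 = 0.240896 L/hr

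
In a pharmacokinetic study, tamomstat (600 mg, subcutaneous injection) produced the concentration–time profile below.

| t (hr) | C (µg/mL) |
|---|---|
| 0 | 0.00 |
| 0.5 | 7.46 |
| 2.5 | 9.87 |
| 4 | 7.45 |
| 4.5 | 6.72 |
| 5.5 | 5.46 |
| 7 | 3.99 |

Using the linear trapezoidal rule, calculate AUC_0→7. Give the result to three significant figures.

Trapezoidal AUC_0→7:
  [0→0.5]: (0.00+7.46)/2 × 0.5 = 1.865
  [0.5→2.5]: (7.46+9.87)/2 × 2 = 17.33
  [2.5→4]: (9.87+7.45)/2 × 1.5 = 12.99
  [4→4.5]: (7.45+6.72)/2 × 0.5 = 3.5425
  [4.5→5.5]: (6.72+5.46)/2 × 1 = 6.09
  [5.5→7]: (5.46+3.99)/2 × 1.5 = 7.0875
  Sum = 48.905 µg/mL·hr

AUC = 48.9 µg/mL·hr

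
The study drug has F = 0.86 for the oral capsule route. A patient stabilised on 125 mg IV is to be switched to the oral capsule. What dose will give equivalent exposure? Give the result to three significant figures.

D_oral = 145 mg

For equal systemic exposure: F × D_ev = D_iv
D_ev = D_iv / F = 125 / 0.86 = 145.349 mg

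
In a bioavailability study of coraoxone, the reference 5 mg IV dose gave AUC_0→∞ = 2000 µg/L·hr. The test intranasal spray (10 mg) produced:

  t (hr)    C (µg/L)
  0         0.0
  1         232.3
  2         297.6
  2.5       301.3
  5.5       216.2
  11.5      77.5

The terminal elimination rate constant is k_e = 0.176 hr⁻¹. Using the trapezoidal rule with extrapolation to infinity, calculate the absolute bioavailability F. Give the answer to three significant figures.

F = 0.657

Trapezoidal AUC_0→11.5 (intranasal spray):
  [0→1]: (0.0+232.3)/2 × 1 = 116.15
  [1→2]: (232.3+297.6)/2 × 1 = 264.95
  [2→2.5]: (297.6+301.3)/2 × 0.5 = 149.725
  [2.5→5.5]: (301.3+216.2)/2 × 3 = 776.25
  [5.5→11.5]: (216.2+77.5)/2 × 6 = 881.1
  Sum = 2188.175 µg/L·hr
Tail: C_last/k_e = 77.5/0.176 = 440.341
AUC_0→∞ (intranasal spray) = 2188.175 + 440.341 = 2628.516 µg/L·hr
F = (AUC_ev/D_ev)/(AUC_iv/D_iv) = (2628.516/10)/(2000/5) = 262.8516/400 = 0.6571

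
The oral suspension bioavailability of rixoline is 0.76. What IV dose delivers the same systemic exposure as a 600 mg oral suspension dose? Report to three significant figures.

Systemic exposure from an extravascular dose = F × D_ev, so the equivalent IV dose is F × D_ev.
D_iv = F × D_ev = 0.76 × 600 = 456 mg

D_iv = 456 mg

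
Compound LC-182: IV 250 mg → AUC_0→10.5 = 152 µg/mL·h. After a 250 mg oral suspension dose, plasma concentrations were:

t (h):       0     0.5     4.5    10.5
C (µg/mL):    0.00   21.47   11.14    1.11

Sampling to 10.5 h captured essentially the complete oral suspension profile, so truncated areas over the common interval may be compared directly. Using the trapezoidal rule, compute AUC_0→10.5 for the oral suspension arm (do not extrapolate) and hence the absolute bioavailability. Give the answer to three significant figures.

F = 0.706

Trapezoidal AUC_0→10.5 (oral suspension):
  [0→0.5]: (0.00+21.47)/2 × 0.5 = 5.3675
  [0.5→4.5]: (21.47+11.14)/2 × 4 = 65.22
  [4.5→10.5]: (11.14+1.11)/2 × 6 = 36.75
  Sum = 107.3375 µg/mL·h
F = (AUC_ev/D_ev)/(AUC_iv/D_iv) = (107.3375/250)/(152/250) = 0.42935/0.608 = 0.7062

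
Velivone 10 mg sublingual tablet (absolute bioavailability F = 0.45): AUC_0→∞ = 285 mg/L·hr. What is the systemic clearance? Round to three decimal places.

CL = 0.016 L/hr

CL = F × Dose / AUC_0→∞
   = 0.45 × 10 / 285 = 0.0157895 L/hr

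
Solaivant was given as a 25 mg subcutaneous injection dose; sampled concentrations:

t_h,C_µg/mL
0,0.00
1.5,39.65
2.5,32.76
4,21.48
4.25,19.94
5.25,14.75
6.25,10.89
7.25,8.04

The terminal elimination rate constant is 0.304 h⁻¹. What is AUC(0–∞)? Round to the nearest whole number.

Trapezoidal AUC_0→7.25:
  [0→1.5]: (0.00+39.65)/2 × 1.5 = 29.7375
  [1.5→2.5]: (39.65+32.76)/2 × 1 = 36.205
  [2.5→4]: (32.76+21.48)/2 × 1.5 = 40.68
  [4→4.25]: (21.48+19.94)/2 × 0.25 = 5.1775
  [4.25→5.25]: (19.94+14.75)/2 × 1 = 17.345
  [5.25→6.25]: (14.75+10.89)/2 × 1 = 12.82
  [6.25→7.25]: (10.89+8.04)/2 × 1 = 9.465
  Sum = 151.43 µg/mL·h
Extrapolated tail: C_last / k_e = 8.04 / 0.304 = 26.447
AUC_0→∞ = 151.43 + 26.447 = 177.877 µg/mL·h

AUC = 178 µg/mL·h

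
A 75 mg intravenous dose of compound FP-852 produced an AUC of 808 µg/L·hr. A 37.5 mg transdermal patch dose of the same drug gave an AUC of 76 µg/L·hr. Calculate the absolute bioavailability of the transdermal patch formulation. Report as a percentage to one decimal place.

F = 18.8%

F = (AUC_ev / D_ev) / (AUC_iv / D_iv)
  = (76/37.5) / (808/75)
  = 2.02667 / 10.7733 = 0.1881
  = 18.81%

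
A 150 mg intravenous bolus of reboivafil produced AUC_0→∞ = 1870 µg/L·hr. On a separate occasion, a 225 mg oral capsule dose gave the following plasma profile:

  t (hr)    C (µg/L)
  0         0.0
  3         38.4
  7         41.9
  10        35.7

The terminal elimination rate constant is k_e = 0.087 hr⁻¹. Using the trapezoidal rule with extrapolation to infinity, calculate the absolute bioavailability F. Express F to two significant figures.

F = 0.27

Trapezoidal AUC_0→10 (oral capsule):
  [0→3]: (0.0+38.4)/2 × 3 = 57.6
  [3→7]: (38.4+41.9)/2 × 4 = 160.6
  [7→10]: (41.9+35.7)/2 × 3 = 116.4
  Sum = 334.6 µg/L·hr
Tail: C_last/k_e = 35.7/0.087 = 410.345
AUC_0→∞ (oral capsule) = 334.6 + 410.345 = 744.945 µg/L·hr
F = (AUC_ev/D_ev)/(AUC_iv/D_iv) = (744.945/225)/(1870/150) = 3.31087/12.4667 = 0.2656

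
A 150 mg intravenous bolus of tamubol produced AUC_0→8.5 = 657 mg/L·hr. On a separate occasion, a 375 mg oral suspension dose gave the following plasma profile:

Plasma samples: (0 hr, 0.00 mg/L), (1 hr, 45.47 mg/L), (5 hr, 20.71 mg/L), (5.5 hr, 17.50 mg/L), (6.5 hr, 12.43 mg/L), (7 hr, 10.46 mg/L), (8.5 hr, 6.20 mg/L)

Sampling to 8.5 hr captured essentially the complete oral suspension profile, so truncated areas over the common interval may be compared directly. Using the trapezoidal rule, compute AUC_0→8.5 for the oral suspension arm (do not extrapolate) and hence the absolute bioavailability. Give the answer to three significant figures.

Trapezoidal AUC_0→8.5 (oral suspension):
  [0→1]: (0.00+45.47)/2 × 1 = 22.735
  [1→5]: (45.47+20.71)/2 × 4 = 132.36
  [5→5.5]: (20.71+17.50)/2 × 0.5 = 9.5525
  [5.5→6.5]: (17.50+12.43)/2 × 1 = 14.965
  [6.5→7]: (12.43+10.46)/2 × 0.5 = 5.7225
  [7→8.5]: (10.46+6.20)/2 × 1.5 = 12.495
  Sum = 197.83 mg/L·hr
F = (AUC_ev/D_ev)/(AUC_iv/D_iv) = (197.83/375)/(657/150) = 0.527547/4.38 = 0.1204

F = 0.120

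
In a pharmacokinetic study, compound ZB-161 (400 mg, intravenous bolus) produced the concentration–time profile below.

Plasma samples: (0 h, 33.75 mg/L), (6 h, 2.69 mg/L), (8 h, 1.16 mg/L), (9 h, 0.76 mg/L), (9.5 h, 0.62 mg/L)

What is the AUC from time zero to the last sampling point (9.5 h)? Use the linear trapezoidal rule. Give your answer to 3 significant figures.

AUC = 114 mg/L·h

Trapezoidal AUC_0→9.5:
  [0→6]: (33.75+2.69)/2 × 6 = 109.32
  [6→8]: (2.69+1.16)/2 × 2 = 3.85
  [8→9]: (1.16+0.76)/2 × 1 = 0.96
  [9→9.5]: (0.76+0.62)/2 × 0.5 = 0.345
  Sum = 114.475 mg/L·h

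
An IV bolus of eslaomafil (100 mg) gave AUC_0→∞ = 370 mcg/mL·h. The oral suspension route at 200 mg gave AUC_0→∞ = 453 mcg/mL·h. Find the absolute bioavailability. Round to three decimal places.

F = 0.612

F = (AUC_ev / D_ev) / (AUC_iv / D_iv)
  = (453/200) / (370/100)
  = 2.265 / 3.7 = 0.6122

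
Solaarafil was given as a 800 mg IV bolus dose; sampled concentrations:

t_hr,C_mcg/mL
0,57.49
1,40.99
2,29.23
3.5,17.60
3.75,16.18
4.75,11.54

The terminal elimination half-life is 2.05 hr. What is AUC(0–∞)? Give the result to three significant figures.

AUC = 172 mcg/mL·hr

Trapezoidal AUC_0→4.75:
  [0→1]: (57.49+40.99)/2 × 1 = 49.24
  [1→2]: (40.99+29.23)/2 × 1 = 35.11
  [2→3.5]: (29.23+17.60)/2 × 1.5 = 35.1225
  [3.5→3.75]: (17.60+16.18)/2 × 0.25 = 4.2225
  [3.75→4.75]: (16.18+11.54)/2 × 1 = 13.86
  Sum = 137.555 mcg/mL·hr
k_e = ln2 / t½ = 0.693147 / 2.05 = 0.3381 hr^-1
Extrapolated tail: C_last / k_e = 11.54 / 0.3381 = 34.132
AUC_0→∞ = 137.555 + 34.132 = 171.687 mcg/mL·hr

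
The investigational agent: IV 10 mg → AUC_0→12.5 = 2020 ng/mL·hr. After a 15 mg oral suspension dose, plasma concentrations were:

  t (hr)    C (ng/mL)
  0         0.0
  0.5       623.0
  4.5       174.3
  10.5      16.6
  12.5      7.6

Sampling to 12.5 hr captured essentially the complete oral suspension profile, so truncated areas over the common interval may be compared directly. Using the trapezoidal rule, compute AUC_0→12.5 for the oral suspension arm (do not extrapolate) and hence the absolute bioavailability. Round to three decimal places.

F = 0.775

Trapezoidal AUC_0→12.5 (oral suspension):
  [0→0.5]: (0.0+623.0)/2 × 0.5 = 155.75
  [0.5→4.5]: (623.0+174.3)/2 × 4 = 1594.6
  [4.5→10.5]: (174.3+16.6)/2 × 6 = 572.7
  [10.5→12.5]: (16.6+7.6)/2 × 2 = 24.2
  Sum = 2347.25 ng/mL·hr
F = (AUC_ev/D_ev)/(AUC_iv/D_iv) = (2347.25/15)/(2020/10) = 156.483/202 = 0.7747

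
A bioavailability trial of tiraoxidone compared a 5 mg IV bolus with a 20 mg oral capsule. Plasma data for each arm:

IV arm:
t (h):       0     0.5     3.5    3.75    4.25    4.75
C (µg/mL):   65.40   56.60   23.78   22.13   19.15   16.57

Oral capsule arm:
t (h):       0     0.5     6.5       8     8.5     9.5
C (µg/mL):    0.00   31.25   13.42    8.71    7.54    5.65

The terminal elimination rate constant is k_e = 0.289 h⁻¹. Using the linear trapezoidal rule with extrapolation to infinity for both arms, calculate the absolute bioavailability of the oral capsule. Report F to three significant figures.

F = 0.202

Trapezoidal AUC_0→4.75 (IV):
  [0→0.5]: (65.40+56.60)/2 × 0.5 = 30.5
  [0.5→3.5]: (56.60+23.78)/2 × 3 = 120.57
  [3.5→3.75]: (23.78+22.13)/2 × 0.25 = 5.73875
  [3.75→4.25]: (22.13+19.15)/2 × 0.5 = 10.32
  [4.25→4.75]: (19.15+16.57)/2 × 0.5 = 8.93
  Sum = 176.05875 µg/mL·h
IV tail: 16.57/0.289 = 57.336; AUC_iv,0→∞ = 176.05875 + 57.336 = 233.39475 µg/mL·h
Trapezoidal AUC_0→9.5 (oral capsule):
  [0→0.5]: (0.00+31.25)/2 × 0.5 = 7.8125
  [0.5→6.5]: (31.25+13.42)/2 × 6 = 134.01
  [6.5→8]: (13.42+8.71)/2 × 1.5 = 16.5975
  [8→8.5]: (8.71+7.54)/2 × 0.5 = 4.0625
  [8.5→9.5]: (7.54+5.65)/2 × 1 = 6.595
  Sum = 169.0775 µg/mL·h
oral capsule tail: 5.65/0.289 = 19.550; AUC_ev,0→∞ = 169.0775 + 19.550 = 188.6275 µg/mL·h
F = (AUC_ev/D_ev)/(AUC_iv/D_iv) = (188.6275/20)/(233.39475/5) = 9.431375/46.67895 = 0.2020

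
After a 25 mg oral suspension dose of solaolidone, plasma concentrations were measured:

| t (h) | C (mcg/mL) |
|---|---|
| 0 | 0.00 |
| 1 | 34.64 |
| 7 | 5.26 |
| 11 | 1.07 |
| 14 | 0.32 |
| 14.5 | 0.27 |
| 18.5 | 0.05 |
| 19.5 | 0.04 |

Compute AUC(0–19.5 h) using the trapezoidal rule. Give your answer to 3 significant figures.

Trapezoidal AUC_0→19.5:
  [0→1]: (0.00+34.64)/2 × 1 = 17.32
  [1→7]: (34.64+5.26)/2 × 6 = 119.7
  [7→11]: (5.26+1.07)/2 × 4 = 12.66
  [11→14]: (1.07+0.32)/2 × 3 = 2.085
  [14→14.5]: (0.32+0.27)/2 × 0.5 = 0.1475
  [14.5→18.5]: (0.27+0.05)/2 × 4 = 0.64
  [18.5→19.5]: (0.05+0.04)/2 × 1 = 0.045
  Sum = 152.5975 mcg/mL·h

AUC = 153 mcg/mL·h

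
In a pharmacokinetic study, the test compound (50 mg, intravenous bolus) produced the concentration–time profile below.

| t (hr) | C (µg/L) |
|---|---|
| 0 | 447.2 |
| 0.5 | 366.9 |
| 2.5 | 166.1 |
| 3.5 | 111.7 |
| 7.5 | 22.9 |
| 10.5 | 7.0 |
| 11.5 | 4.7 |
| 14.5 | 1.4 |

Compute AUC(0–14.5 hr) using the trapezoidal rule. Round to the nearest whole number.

Trapezoidal AUC_0→14.5:
  [0→0.5]: (447.2+366.9)/2 × 0.5 = 203.525
  [0.5→2.5]: (366.9+166.1)/2 × 2 = 533.0
  [2.5→3.5]: (166.1+111.7)/2 × 1 = 138.9
  [3.5→7.5]: (111.7+22.9)/2 × 4 = 269.2
  [7.5→10.5]: (22.9+7.0)/2 × 3 = 44.85
  [10.5→11.5]: (7.0+4.7)/2 × 1 = 5.85
  [11.5→14.5]: (4.7+1.4)/2 × 3 = 9.15
  Sum = 1204.475 µg/L·hr

AUC = 1204 µg/L·hr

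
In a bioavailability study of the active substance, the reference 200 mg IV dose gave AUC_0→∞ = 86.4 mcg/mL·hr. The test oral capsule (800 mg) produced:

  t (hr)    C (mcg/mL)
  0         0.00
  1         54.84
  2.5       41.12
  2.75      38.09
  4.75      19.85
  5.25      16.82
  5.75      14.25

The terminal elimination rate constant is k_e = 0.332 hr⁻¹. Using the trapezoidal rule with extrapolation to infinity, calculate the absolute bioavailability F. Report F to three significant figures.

Trapezoidal AUC_0→5.75 (oral capsule):
  [0→1]: (0.00+54.84)/2 × 1 = 27.42
  [1→2.5]: (54.84+41.12)/2 × 1.5 = 71.97
  [2.5→2.75]: (41.12+38.09)/2 × 0.25 = 9.90125
  [2.75→4.75]: (38.09+19.85)/2 × 2 = 57.94
  [4.75→5.25]: (19.85+16.82)/2 × 0.5 = 9.1675
  [5.25→5.75]: (16.82+14.25)/2 × 0.5 = 7.7675
  Sum = 184.16625 mcg/mL·hr
Tail: C_last/k_e = 14.25/0.332 = 42.922
AUC_0→∞ (oral capsule) = 184.16625 + 42.922 = 227.08825 mcg/mL·hr
F = (AUC_ev/D_ev)/(AUC_iv/D_iv) = (227.08825/800)/(86.4/200) = 0.28386/0.432 = 0.6571

F = 0.657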